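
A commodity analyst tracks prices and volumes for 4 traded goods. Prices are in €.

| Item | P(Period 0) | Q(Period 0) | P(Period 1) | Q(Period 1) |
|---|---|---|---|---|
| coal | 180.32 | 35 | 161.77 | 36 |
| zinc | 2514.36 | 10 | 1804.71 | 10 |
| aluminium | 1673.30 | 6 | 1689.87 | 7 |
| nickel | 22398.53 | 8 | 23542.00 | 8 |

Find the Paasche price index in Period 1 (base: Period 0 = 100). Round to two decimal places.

100.67

Paasche price index uses current-period quantities as weights.
ΣP(Period 1)·Q(Period 1) = 161.77×36 + 1804.71×10 + 1689.87×7 + 23542.00×8 = 5823.72 + 18047.1 + 11829.09 + 188336 = 224035.91
ΣP(Period 0)·Q(Period 1) = 180.32×36 + 2514.36×10 + 1673.30×7 + 22398.53×8 = 6491.52 + 25143.6 + 11713.1 + 179188.24 = 222536.46
Index = 224035.91 / 222536.46 × 100 = 100.6738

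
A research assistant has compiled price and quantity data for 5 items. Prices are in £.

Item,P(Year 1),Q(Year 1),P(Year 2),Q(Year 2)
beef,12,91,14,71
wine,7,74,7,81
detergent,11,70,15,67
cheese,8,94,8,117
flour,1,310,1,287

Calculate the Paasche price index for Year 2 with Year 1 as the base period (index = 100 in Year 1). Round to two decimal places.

112.13

Paasche price index uses current-period quantities as weights.
ΣP(Year 2)·Q(Year 2) = 14×71 + 7×81 + 15×67 + 8×117 + 1×287 = 994 + 567 + 1005 + 936 + 287 = 3789
ΣP(Year 1)·Q(Year 2) = 12×71 + 7×81 + 11×67 + 8×117 + 1×287 = 852 + 567 + 737 + 936 + 287 = 3379
Index = 3789 / 3379 × 100 = 112.1338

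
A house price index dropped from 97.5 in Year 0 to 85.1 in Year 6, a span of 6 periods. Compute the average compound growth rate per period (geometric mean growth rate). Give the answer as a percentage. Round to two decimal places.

Growth factor = (85.1/97.5)^(1/6) = (0.872821)^(1/6) = 0.977584
Growth rate = 0.977584 − 1 = -0.022416 = -2.2416%

-2.24%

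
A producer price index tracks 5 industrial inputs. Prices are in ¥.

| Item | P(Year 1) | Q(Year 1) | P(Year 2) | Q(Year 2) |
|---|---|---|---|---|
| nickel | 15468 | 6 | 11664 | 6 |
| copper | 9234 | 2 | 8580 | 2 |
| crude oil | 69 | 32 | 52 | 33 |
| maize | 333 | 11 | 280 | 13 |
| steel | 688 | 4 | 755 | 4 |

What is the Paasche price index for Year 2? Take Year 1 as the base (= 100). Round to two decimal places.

Paasche price index uses current-period quantities as weights.
ΣP(Year 2)·Q(Year 2) = 11664×6 + 8580×2 + 52×33 + 280×13 + 755×4 = 69984 + 17160 + 1716 + 3640 + 3020 = 95520
ΣP(Year 1)·Q(Year 2) = 15468×6 + 9234×2 + 69×33 + 333×13 + 688×4 = 92808 + 18468 + 2277 + 4329 + 2752 = 120634
Index = 95520 / 120634 × 100 = 79.1817

79.18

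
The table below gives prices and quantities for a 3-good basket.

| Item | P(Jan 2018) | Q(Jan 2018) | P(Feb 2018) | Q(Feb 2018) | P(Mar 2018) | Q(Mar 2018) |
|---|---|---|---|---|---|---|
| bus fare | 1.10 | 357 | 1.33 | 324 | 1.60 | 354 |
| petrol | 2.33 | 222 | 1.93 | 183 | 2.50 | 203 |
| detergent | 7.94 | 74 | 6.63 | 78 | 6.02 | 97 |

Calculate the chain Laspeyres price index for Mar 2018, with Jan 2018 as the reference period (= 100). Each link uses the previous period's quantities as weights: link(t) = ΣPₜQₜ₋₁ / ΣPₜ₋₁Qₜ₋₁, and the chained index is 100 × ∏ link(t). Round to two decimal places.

Link Jan 2018→Feb 2018:
ΣP(Feb 2018)Q(Jan 2018) = 1.33×357 + 1.93×222 + 6.63×74 = 474.81 + 428.46 + 490.62 = 1393.89
ΣP(Jan 2018)Q(Jan 2018) = 1.10×357 + 2.33×222 + 7.94×74 = 392.7 + 517.26 + 587.56 = 1497.52
link = 1393.89/1497.52 = 0.930799
Link Feb 2018→Mar 2018:
ΣP(Mar 2018)Q(Feb 2018) = 1.60×324 + 2.50×183 + 6.02×78 = 518.4 + 457.5 + 469.56 = 1445.46
ΣP(Feb 2018)Q(Feb 2018) = 1.33×324 + 1.93×183 + 6.63×78 = 430.92 + 353.19 + 517.14 = 1301.25
link = 1445.46/1301.25 = 1.110824
Chained index = 100 × 0.930799 × 1.110824 = 103.3954

103.40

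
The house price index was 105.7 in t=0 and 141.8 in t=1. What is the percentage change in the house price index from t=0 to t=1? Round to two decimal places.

Change = (141.8 − 105.7) / 105.7 × 100
       = 36.1 / 105.7 × 100 = 34.1533%

34.15%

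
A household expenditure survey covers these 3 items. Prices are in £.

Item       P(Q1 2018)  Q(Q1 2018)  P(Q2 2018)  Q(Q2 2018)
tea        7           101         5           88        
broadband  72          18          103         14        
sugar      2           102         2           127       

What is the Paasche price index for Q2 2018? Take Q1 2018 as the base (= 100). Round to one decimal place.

Paasche price index uses current-period quantities as weights.
ΣP(Q2 2018)·Q(Q2 2018) = 5×88 + 103×14 + 2×127 = 440 + 1442 + 254 = 2136
ΣP(Q1 2018)·Q(Q2 2018) = 7×88 + 72×14 + 2×127 = 616 + 1008 + 254 = 1878
Index = 2136 / 1878 × 100 = 113.7380

113.7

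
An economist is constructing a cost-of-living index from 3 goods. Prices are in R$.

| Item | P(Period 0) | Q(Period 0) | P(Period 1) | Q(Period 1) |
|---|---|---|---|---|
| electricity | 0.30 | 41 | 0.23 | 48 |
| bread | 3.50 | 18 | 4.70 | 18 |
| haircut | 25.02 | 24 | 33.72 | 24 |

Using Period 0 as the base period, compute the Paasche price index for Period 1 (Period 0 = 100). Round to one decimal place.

133.5

Paasche price index uses current-period quantities as weights.
ΣP(Period 1)·Q(Period 1) = 0.23×48 + 4.70×18 + 33.72×24 = 11.04 + 84.6 + 809.28 = 904.92
ΣP(Period 0)·Q(Period 1) = 0.30×48 + 3.50×18 + 25.02×24 = 14.4 + 63 + 600.48 = 677.88
Index = 904.92 / 677.88 × 100 = 133.4927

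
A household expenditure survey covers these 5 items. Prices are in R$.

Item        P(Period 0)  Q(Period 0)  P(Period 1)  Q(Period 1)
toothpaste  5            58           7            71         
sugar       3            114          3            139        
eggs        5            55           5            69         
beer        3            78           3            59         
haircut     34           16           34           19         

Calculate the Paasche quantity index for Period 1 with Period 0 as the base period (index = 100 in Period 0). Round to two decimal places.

115.60

Paasche quantity index uses current-period prices as weights.
ΣP(Period 1)·Q(Period 1) = 7×71 + 3×139 + 5×69 + 3×59 + 34×19 = 497 + 417 + 345 + 177 + 646 = 2082
ΣP(Period 1)·Q(Period 0) = 7×58 + 3×114 + 5×55 + 3×78 + 34×16 = 406 + 342 + 275 + 234 + 544 = 1801
Index = 2082 / 1801 × 100 = 115.6024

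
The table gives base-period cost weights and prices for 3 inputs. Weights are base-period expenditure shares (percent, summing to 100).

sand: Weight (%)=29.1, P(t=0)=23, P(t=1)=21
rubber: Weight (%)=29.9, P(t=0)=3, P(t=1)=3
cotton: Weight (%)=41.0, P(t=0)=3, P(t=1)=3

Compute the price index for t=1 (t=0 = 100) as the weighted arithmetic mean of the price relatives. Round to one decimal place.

sand: 29.1 × (21/23) = 29.1 × 0.913043 = 26.5696
rubber: 29.9 × (3/3) = 29.9 × 1.000000 = 29.9000
cotton: 41.0 × (3/3) = 41.0 × 1.000000 = 41.0000
Index = Σ wᵢ·(p₁ᵢ/p₀ᵢ) = 26.5696 + 29.9000 + 41.0000 = 97.4696

97.5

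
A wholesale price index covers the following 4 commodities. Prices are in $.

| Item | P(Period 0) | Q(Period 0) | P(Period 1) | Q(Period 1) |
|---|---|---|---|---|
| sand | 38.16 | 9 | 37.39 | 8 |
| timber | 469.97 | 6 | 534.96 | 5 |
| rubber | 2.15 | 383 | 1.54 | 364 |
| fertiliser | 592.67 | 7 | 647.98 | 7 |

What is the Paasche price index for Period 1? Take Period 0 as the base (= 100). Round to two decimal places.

106.38

Paasche price index uses current-period quantities as weights.
ΣP(Period 1)·Q(Period 1) = 37.39×8 + 534.96×5 + 1.54×364 + 647.98×7 = 299.12 + 2674.8 + 560.56 + 4535.86 = 8070.34
ΣP(Period 0)·Q(Period 1) = 38.16×8 + 469.97×5 + 2.15×364 + 592.67×7 = 305.28 + 2349.85 + 782.6 + 4148.69 = 7586.42
Index = 8070.34 / 7586.42 × 100 = 106.3788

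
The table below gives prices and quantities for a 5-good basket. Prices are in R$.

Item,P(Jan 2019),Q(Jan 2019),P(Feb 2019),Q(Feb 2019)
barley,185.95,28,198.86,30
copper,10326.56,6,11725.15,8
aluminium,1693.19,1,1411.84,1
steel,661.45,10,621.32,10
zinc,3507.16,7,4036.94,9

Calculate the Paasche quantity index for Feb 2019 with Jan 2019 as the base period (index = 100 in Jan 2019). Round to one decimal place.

Paasche quantity index uses current-period prices as weights.
ΣP(Feb 2019)·Q(Feb 2019) = 198.86×30 + 11725.15×8 + 1411.84×1 + 621.32×10 + 4036.94×9 = 5965.8 + 93801.2 + 1411.84 + 6213.2 + 36332.46 = 143724.5
ΣP(Feb 2019)·Q(Jan 2019) = 198.86×28 + 11725.15×6 + 1411.84×1 + 621.32×10 + 4036.94×7 = 5568.08 + 70350.9 + 1411.84 + 6213.2 + 28258.58 = 111802.6
Index = 143724.5 / 111802.6 × 100 = 128.5520

128.6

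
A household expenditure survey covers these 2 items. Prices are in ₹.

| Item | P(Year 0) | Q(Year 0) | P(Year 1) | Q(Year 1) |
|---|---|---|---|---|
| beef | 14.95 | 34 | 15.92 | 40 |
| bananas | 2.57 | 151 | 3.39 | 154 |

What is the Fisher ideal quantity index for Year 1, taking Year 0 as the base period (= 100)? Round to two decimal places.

Laspeyres component (base-period weights):
ΣP(Year 0)Q(Year 1) = 14.95×40 + 2.57×154 = 598 + 395.78 = 993.78
ΣP(Year 0)Q(Year 0) = 14.95×34 + 2.57×151 = 508.3 + 388.07 = 896.37
L = 993.78 / 896.37 × 100 = 110.8672
Paasche component (current-period weights):
ΣP(Year 1)Q(Year 1) = 15.92×40 + 3.39×154 = 636.8 + 522.06 = 1158.86
ΣP(Year 1)Q(Year 0) = 15.92×34 + 3.39×151 = 541.28 + 511.89 = 1053.17
P = 1158.86 / 1053.17 × 100 = 110.0354
Fisher = √(L × P) = √(110.8672 × 110.0354) = 110.4505

110.45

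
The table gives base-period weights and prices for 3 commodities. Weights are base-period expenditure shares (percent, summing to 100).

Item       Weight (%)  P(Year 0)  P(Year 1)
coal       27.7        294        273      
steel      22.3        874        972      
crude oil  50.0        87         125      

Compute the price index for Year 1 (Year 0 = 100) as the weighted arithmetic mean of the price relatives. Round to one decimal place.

coal: 27.7 × (273/294) = 27.7 × 0.928571 = 25.7214
steel: 22.3 × (972/874) = 22.3 × 1.112128 = 24.8005
crude oil: 50.0 × (125/87) = 50.0 × 1.436782 = 71.8391
Index = Σ wᵢ·(p₁ᵢ/p₀ᵢ) = 25.7214 + 24.8005 + 71.8391 = 122.3610

122.4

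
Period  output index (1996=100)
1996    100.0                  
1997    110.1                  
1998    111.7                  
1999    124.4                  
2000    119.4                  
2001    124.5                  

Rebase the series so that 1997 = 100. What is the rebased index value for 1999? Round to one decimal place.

113.0

Rebased(1999) = 124.4 / 110.1 × 100 = 112.9882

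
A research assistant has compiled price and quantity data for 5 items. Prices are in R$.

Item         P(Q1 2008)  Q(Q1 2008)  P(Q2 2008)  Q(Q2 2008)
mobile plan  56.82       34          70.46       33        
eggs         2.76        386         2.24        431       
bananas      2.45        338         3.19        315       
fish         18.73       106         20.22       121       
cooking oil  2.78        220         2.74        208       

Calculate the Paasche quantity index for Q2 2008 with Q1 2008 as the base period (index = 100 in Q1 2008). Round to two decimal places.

103.21

Paasche quantity index uses current-period prices as weights.
ΣP(Q2 2008)·Q(Q2 2008) = 70.46×33 + 2.24×431 + 3.19×315 + 20.22×121 + 2.74×208 = 2325.18 + 965.44 + 1004.85 + 2446.62 + 569.92 = 7312.01
ΣP(Q2 2008)·Q(Q1 2008) = 70.46×34 + 2.24×386 + 3.19×338 + 20.22×106 + 2.74×220 = 2395.64 + 864.64 + 1078.22 + 2143.32 + 602.8 = 7084.62
Index = 7312.01 / 7084.62 × 100 = 103.2096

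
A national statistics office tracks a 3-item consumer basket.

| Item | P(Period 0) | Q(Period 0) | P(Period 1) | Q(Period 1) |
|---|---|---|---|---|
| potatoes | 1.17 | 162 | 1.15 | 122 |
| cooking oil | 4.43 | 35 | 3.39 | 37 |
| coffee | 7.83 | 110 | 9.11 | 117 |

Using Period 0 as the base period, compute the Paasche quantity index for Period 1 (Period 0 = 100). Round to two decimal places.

101.88

Paasche quantity index uses current-period prices as weights.
ΣP(Period 1)·Q(Period 1) = 1.15×122 + 3.39×37 + 9.11×117 = 140.3 + 125.43 + 1065.87 = 1331.6
ΣP(Period 1)·Q(Period 0) = 1.15×162 + 3.39×35 + 9.11×110 = 186.3 + 118.65 + 1002.1 = 1307.05
Index = 1331.6 / 1307.05 × 100 = 101.8783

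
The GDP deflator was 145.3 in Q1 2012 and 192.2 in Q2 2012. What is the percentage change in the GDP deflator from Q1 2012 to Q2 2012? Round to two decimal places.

Change = (192.2 − 145.3) / 145.3 × 100
       = 46.9 / 145.3 × 100 = 32.2780%

32.28%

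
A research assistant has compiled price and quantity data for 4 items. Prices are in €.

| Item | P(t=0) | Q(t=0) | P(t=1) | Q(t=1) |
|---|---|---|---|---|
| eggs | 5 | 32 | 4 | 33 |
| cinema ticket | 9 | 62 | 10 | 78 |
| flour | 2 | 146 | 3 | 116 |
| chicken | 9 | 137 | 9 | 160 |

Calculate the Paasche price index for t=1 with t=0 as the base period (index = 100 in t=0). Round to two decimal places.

106.34

Paasche price index uses current-period quantities as weights.
ΣP(t=1)·Q(t=1) = 4×33 + 10×78 + 3×116 + 9×160 = 132 + 780 + 348 + 1440 = 2700
ΣP(t=0)·Q(t=1) = 5×33 + 9×78 + 2×116 + 9×160 = 165 + 702 + 232 + 1440 = 2539
Index = 2700 / 2539 × 100 = 106.3411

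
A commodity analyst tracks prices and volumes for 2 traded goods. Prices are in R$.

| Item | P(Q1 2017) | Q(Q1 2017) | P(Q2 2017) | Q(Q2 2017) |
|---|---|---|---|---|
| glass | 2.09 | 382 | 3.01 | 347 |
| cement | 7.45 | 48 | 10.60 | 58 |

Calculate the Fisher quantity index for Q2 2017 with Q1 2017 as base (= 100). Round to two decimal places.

Laspeyres component (base-period weights):
ΣP(Q1 2017)Q(Q2 2017) = 2.09×347 + 7.45×58 = 725.23 + 432.1 = 1157.33
ΣP(Q1 2017)Q(Q1 2017) = 2.09×382 + 7.45×48 = 798.38 + 357.6 = 1155.98
L = 1157.33 / 1155.98 × 100 = 100.1168
Paasche component (current-period weights):
ΣP(Q2 2017)Q(Q2 2017) = 3.01×347 + 10.60×58 = 1044.47 + 614.8 = 1659.27
ΣP(Q2 2017)Q(Q1 2017) = 3.01×382 + 10.60×48 = 1149.82 + 508.8 = 1658.62
P = 1659.27 / 1658.62 × 100 = 100.0392
Fisher = √(L × P) = √(100.1168 × 100.0392) = 100.0780

100.08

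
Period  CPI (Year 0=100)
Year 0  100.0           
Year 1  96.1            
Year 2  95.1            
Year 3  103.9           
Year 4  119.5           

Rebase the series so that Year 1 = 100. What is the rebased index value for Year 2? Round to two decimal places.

98.96

Rebased(Year 2) = 95.1 / 96.1 × 100 = 98.9594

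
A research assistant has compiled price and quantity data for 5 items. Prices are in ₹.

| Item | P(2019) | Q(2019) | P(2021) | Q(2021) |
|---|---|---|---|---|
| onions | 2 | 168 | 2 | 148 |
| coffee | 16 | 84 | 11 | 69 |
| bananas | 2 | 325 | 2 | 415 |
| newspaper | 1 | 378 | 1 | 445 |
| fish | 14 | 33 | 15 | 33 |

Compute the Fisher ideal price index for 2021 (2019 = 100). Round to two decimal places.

Laspeyres component (base-period weights):
ΣP(2021)Q(2019) = 2×168 + 11×84 + 2×325 + 1×378 + 15×33 = 336 + 924 + 650 + 378 + 495 = 2783
ΣP(2019)Q(2019) = 2×168 + 16×84 + 2×325 + 1×378 + 14×33 = 336 + 1344 + 650 + 378 + 462 = 3170
L = 2783 / 3170 × 100 = 87.7918
Paasche component (current-period weights):
ΣP(2021)Q(2021) = 2×148 + 11×69 + 2×415 + 1×445 + 15×33 = 296 + 759 + 830 + 445 + 495 = 2825
ΣP(2019)Q(2021) = 2×148 + 16×69 + 2×415 + 1×445 + 14×33 = 296 + 1104 + 830 + 445 + 462 = 3137
P = 2825 / 3137 × 100 = 90.0542
Fisher = √(L × P) = √(87.7918 × 90.0542) = 88.9158

88.92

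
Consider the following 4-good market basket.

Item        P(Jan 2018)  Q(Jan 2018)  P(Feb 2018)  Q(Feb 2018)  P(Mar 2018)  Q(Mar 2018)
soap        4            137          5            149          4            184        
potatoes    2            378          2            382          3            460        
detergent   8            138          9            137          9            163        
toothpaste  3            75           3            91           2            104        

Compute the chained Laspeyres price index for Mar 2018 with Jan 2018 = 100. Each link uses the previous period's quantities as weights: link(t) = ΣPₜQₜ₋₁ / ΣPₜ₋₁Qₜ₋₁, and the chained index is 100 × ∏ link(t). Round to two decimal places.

115.65

Link Jan 2018→Feb 2018:
ΣP(Feb 2018)Q(Jan 2018) = 5×137 + 2×378 + 9×138 + 3×75 = 685 + 756 + 1242 + 225 = 2908
ΣP(Jan 2018)Q(Jan 2018) = 4×137 + 2×378 + 8×138 + 3×75 = 548 + 756 + 1104 + 225 = 2633
link = 2908/2633 = 1.104444
Link Feb 2018→Mar 2018:
ΣP(Mar 2018)Q(Feb 2018) = 4×149 + 3×382 + 9×137 + 2×91 = 596 + 1146 + 1233 + 182 = 3157
ΣP(Feb 2018)Q(Feb 2018) = 5×149 + 2×382 + 9×137 + 3×91 = 745 + 764 + 1233 + 273 = 3015
link = 3157/3015 = 1.047098
Chained index = 100 × 1.104444 × 1.047098 = 115.6461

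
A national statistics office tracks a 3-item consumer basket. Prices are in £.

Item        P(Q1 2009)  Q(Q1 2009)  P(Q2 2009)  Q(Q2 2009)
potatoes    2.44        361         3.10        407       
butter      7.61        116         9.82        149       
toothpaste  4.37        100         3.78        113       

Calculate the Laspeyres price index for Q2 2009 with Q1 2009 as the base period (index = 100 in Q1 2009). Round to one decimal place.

119.8

Laspeyres price index uses base-period quantities as weights.
ΣP(Q2 2009)·Q(Q1 2009) = 3.10×361 + 9.82×116 + 3.78×100 = 1119.1 + 1139.12 + 378 = 2636.22
ΣP(Q1 2009)·Q(Q1 2009) = 2.44×361 + 7.61×116 + 4.37×100 = 880.84 + 882.76 + 437 = 2200.6
Index = 2636.22 / 2200.6 × 100 = 119.7955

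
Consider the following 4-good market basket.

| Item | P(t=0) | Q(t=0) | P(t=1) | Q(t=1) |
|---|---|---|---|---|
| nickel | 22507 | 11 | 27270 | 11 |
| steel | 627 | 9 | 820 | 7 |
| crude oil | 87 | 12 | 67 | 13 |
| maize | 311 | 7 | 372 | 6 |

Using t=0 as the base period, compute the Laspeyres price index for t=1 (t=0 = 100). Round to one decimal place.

Laspeyres price index uses base-period quantities as weights.
ΣP(t=1)·Q(t=0) = 27270×11 + 820×9 + 67×12 + 372×7 = 299970 + 7380 + 804 + 2604 = 310758
ΣP(t=0)·Q(t=0) = 22507×11 + 627×9 + 87×12 + 311×7 = 247577 + 5643 + 1044 + 2177 = 256441
Index = 310758 / 256441 × 100 = 121.1811

121.2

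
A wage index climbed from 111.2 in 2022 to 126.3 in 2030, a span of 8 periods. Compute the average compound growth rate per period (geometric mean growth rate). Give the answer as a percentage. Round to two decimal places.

1.60%

Growth factor = (126.3/111.2)^(1/8) = (1.135791)^(1/8) = 1.016044
Growth rate = 1.016044 − 1 = 0.016044 = 1.6044%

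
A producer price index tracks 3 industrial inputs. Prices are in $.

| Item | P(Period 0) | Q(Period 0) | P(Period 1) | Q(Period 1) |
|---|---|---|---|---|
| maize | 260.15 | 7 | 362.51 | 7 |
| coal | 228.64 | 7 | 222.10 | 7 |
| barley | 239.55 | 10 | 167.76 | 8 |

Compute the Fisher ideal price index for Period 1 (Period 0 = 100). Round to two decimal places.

Laspeyres component (base-period weights):
ΣP(Period 1)Q(Period 0) = 362.51×7 + 222.10×7 + 167.76×10 = 2537.57 + 1554.7 + 1677.6 = 5769.87
ΣP(Period 0)Q(Period 0) = 260.15×7 + 228.64×7 + 239.55×10 = 1821.05 + 1600.48 + 2395.5 = 5817.03
L = 5769.87 / 5817.03 × 100 = 99.1893
Paasche component (current-period weights):
ΣP(Period 1)Q(Period 1) = 362.51×7 + 222.10×7 + 167.76×8 = 2537.57 + 1554.7 + 1342.08 = 5434.35
ΣP(Period 0)Q(Period 1) = 260.15×7 + 228.64×7 + 239.55×8 = 1821.05 + 1600.48 + 1916.4 = 5337.93
P = 5434.35 / 5337.93 × 100 = 101.8063
Fisher = √(L × P) = √(99.1893 × 101.8063) = 100.4893

100.49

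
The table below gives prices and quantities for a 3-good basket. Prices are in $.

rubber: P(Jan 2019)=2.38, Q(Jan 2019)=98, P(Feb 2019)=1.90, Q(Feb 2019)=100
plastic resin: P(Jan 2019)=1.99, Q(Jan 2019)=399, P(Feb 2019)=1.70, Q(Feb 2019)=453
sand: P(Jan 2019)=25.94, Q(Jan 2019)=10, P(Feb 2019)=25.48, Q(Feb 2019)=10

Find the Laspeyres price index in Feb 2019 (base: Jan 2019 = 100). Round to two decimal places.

Laspeyres price index uses base-period quantities as weights.
ΣP(Feb 2019)·Q(Jan 2019) = 1.90×98 + 1.70×399 + 25.48×10 = 186.2 + 678.3 + 254.8 = 1119.3
ΣP(Jan 2019)·Q(Jan 2019) = 2.38×98 + 1.99×399 + 25.94×10 = 233.24 + 794.01 + 259.4 = 1286.65
Index = 1119.3 / 1286.65 × 100 = 86.9934

86.99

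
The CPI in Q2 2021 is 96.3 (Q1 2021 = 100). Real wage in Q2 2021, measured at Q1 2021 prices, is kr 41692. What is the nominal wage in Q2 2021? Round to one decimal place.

40149.4

Nominal = Real × (Index/100) = 41692 × (96.3/100)
        = 41692 × 0.963 = 40149.3960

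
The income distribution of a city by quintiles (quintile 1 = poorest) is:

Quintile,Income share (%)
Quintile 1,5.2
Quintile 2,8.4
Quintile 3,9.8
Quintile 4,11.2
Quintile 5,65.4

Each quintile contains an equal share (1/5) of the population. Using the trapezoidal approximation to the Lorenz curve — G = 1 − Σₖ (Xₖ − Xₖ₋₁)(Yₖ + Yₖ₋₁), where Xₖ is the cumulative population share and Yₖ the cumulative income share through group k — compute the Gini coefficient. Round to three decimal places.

0.493

Cumulative income shares Yₖ: 0.0520, 0.1360, 0.2340, 0.3460, 1.0000
Σ (Xₖ−Xₖ₋₁)(Yₖ+Yₖ₋₁) = (1/5)(0.0520+0.0000) + (1/5)(0.1360+0.0520) + (1/5)(0.2340+0.1360) + (1/5)(0.3460+0.2340) + (1/5)(1.0000+0.3460)
  = 0.0104 + 0.0376 + 0.0740 + 0.1160 + 0.2692 = 0.5072
G = 1 − 0.5072 = 0.4928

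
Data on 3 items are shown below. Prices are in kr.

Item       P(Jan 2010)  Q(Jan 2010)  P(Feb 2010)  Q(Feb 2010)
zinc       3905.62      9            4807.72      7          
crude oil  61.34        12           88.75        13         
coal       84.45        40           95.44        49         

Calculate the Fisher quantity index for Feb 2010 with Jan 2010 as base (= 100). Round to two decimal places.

82.10

Laspeyres component (base-period weights):
ΣP(Jan 2010)Q(Feb 2010) = 3905.62×7 + 61.34×13 + 84.45×49 = 27339.34 + 797.42 + 4138.05 = 32274.81
ΣP(Jan 2010)Q(Jan 2010) = 3905.62×9 + 61.34×12 + 84.45×40 = 35150.58 + 736.08 + 3378 = 39264.66
L = 32274.81 / 39264.66 × 100 = 82.1981
Paasche component (current-period weights):
ΣP(Feb 2010)Q(Feb 2010) = 4807.72×7 + 88.75×13 + 95.44×49 = 33654.04 + 1153.75 + 4676.56 = 39484.35
ΣP(Feb 2010)Q(Jan 2010) = 4807.72×9 + 88.75×12 + 95.44×40 = 43269.48 + 1065 + 3817.6 = 48152.08
P = 39484.35 / 48152.08 × 100 = 81.9993
Fisher = √(L × P) = √(82.1981 × 81.9993) = 82.0986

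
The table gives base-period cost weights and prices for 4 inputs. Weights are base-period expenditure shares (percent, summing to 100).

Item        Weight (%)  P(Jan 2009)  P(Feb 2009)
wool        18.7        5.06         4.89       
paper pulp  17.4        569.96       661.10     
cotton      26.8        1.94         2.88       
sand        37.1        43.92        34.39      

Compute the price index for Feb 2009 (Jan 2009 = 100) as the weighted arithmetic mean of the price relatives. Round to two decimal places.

wool: 18.7 × (4.89/5.06) = 18.7 × 0.966403 = 18.0717
paper pulp: 17.4 × (661.10/569.96) = 17.4 × 1.159906 = 20.1824
cotton: 26.8 × (2.88/1.94) = 26.8 × 1.484536 = 39.7856
sand: 37.1 × (34.39/43.92) = 37.1 × 0.783015 = 29.0498
Index = Σ wᵢ·(p₁ᵢ/p₀ᵢ) = 18.0717 + 20.1824 + 39.7856 + 29.0498 = 107.0895

107.09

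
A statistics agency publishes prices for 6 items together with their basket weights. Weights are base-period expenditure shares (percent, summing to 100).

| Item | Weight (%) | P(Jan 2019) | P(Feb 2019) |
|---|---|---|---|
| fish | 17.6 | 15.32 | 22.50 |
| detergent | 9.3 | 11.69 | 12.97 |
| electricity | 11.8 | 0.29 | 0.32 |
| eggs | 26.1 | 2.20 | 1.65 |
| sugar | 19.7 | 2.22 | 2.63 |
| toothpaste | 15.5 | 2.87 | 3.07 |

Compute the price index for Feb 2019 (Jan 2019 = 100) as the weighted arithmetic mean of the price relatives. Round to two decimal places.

108.68

fish: 17.6 × (22.50/15.32) = 17.6 × 1.468668 = 25.8486
detergent: 9.3 × (12.97/11.69) = 9.3 × 1.109495 = 10.3183
electricity: 11.8 × (0.32/0.29) = 11.8 × 1.103448 = 13.0207
eggs: 26.1 × (1.65/2.20) = 26.1 × 0.750000 = 19.5750
sugar: 19.7 × (2.63/2.22) = 19.7 × 1.184685 = 23.3383
toothpaste: 15.5 × (3.07/2.87) = 15.5 × 1.069686 = 16.5801
Index = Σ wᵢ·(p₁ᵢ/p₀ᵢ) = 25.8486 + 10.3183 + 13.0207 + 19.5750 + 23.3383 + 16.5801 = 108.6810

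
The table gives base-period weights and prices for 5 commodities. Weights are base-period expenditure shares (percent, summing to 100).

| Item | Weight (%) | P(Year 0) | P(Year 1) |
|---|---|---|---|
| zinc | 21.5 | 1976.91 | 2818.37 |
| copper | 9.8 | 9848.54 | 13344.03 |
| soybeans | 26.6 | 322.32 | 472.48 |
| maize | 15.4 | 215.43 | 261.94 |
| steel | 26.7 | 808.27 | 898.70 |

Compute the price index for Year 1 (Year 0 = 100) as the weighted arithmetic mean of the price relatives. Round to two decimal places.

zinc: 21.5 × (2818.37/1976.91) = 21.5 × 1.425644 = 30.6513
copper: 9.8 × (13344.03/9848.54) = 9.8 × 1.354925 = 13.2783
soybeans: 26.6 × (472.48/322.32) = 26.6 × 1.465872 = 38.9922
maize: 15.4 × (261.94/215.43) = 15.4 × 1.215894 = 18.7248
steel: 26.7 × (898.70/808.27) = 26.7 × 1.111881 = 29.6872
Index = Σ wᵢ·(p₁ᵢ/p₀ᵢ) = 30.6513 + 13.2783 + 38.9922 + 18.7248 + 29.6872 = 131.3338

131.33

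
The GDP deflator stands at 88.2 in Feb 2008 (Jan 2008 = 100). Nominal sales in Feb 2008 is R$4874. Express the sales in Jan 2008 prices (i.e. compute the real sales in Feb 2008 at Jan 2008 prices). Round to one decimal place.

5526.1

Real = Nominal ÷ (Index/100) = 4874 ÷ (88.2/100)
     = 4874 ÷ 0.882 = 5526.0771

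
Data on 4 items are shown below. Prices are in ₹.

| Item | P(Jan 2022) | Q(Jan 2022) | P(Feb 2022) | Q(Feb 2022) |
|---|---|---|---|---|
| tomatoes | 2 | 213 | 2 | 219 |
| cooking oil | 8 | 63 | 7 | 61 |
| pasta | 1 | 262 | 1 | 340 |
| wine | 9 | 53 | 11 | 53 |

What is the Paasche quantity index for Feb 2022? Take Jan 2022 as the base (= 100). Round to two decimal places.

104.44

Paasche quantity index uses current-period prices as weights.
ΣP(Feb 2022)·Q(Feb 2022) = 2×219 + 7×61 + 1×340 + 11×53 = 438 + 427 + 340 + 583 = 1788
ΣP(Feb 2022)·Q(Jan 2022) = 2×213 + 7×63 + 1×262 + 11×53 = 426 + 441 + 262 + 583 = 1712
Index = 1788 / 1712 × 100 = 104.4393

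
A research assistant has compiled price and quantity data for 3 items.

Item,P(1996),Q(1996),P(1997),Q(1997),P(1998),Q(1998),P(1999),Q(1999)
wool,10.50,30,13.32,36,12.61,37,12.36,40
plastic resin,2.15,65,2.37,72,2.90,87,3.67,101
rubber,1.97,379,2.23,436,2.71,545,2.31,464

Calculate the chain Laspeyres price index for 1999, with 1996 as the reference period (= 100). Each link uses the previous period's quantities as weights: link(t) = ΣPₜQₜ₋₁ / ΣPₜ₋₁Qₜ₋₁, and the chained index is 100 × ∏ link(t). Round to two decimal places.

Link 1996→1997:
ΣP(1997)Q(1996) = 13.32×30 + 2.37×65 + 2.23×379 = 399.6 + 154.05 + 845.17 = 1398.82
ΣP(1996)Q(1996) = 10.50×30 + 2.15×65 + 1.97×379 = 315 + 139.75 + 746.63 = 1201.38
link = 1398.82/1201.38 = 1.164344
Link 1997→1998:
ΣP(1998)Q(1997) = 12.61×36 + 2.90×72 + 2.71×436 = 453.96 + 208.8 + 1181.56 = 1844.32
ΣP(1997)Q(1997) = 13.32×36 + 2.37×72 + 2.23×436 = 479.52 + 170.64 + 972.28 = 1622.44
link = 1844.32/1622.44 = 1.136757
Link 1998→1999:
ΣP(1999)Q(1998) = 12.36×37 + 3.67×87 + 2.31×545 = 457.32 + 319.29 + 1258.95 = 2035.56
ΣP(1998)Q(1998) = 12.61×37 + 2.90×87 + 2.71×545 = 466.57 + 252.3 + 1476.95 = 2195.82
link = 2035.56/2195.82 = 0.927016
Chained index = 100 × 1.164344 × 1.136757 × 0.927016 = 122.6976

122.70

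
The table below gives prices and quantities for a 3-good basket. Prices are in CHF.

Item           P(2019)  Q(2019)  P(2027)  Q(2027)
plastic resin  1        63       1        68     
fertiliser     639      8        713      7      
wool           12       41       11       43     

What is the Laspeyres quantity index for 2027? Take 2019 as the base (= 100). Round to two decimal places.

Laspeyres quantity index uses base-period prices as weights.
ΣP(2019)·Q(2027) = 1×68 + 639×7 + 12×43 = 68 + 4473 + 516 = 5057
ΣP(2019)·Q(2019) = 1×63 + 639×8 + 12×41 = 63 + 5112 + 492 = 5667
Index = 5057 / 5667 × 100 = 89.2359

89.24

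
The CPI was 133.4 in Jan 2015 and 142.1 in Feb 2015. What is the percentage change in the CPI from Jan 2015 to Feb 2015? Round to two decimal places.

Change = (142.1 − 133.4) / 133.4 × 100
       = 8.7 / 133.4 × 100 = 6.5217%

6.52%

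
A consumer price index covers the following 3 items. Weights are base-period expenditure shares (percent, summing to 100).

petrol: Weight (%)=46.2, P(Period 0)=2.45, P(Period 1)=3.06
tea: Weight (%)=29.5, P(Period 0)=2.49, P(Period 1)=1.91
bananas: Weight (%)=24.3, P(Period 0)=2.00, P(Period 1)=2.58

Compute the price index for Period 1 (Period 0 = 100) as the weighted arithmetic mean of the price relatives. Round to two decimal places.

petrol: 46.2 × (3.06/2.45) = 46.2 × 1.248980 = 57.7029
tea: 29.5 × (1.91/2.49) = 29.5 × 0.767068 = 22.6285
bananas: 24.3 × (2.58/2.00) = 24.3 × 1.290000 = 31.3470
Index = Σ wᵢ·(p₁ᵢ/p₀ᵢ) = 57.7029 + 22.6285 + 31.3470 = 111.6784

111.68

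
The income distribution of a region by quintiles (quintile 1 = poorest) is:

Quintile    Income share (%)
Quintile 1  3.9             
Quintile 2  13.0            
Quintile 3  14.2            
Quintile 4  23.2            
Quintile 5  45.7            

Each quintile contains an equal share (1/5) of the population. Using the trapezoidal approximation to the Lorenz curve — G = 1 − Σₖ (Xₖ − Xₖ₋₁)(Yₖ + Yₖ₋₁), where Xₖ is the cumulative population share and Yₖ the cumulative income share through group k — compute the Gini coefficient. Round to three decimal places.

0.375

Cumulative income shares Yₖ: 0.0390, 0.1690, 0.3110, 0.5430, 1.0000
Σ (Xₖ−Xₖ₋₁)(Yₖ+Yₖ₋₁) = (1/5)(0.0390+0.0000) + (1/5)(0.1690+0.0390) + (1/5)(0.3110+0.1690) + (1/5)(0.5430+0.3110) + (1/5)(1.0000+0.5430)
  = 0.0078 + 0.0416 + 0.0960 + 0.1708 + 0.3086 = 0.6248
G = 1 − 0.6248 = 0.3752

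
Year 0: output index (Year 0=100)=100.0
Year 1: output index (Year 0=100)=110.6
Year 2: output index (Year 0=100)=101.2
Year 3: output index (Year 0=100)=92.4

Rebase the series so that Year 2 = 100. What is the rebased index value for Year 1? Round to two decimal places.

Rebased(Year 1) = 110.6 / 101.2 × 100 = 109.2885

109.29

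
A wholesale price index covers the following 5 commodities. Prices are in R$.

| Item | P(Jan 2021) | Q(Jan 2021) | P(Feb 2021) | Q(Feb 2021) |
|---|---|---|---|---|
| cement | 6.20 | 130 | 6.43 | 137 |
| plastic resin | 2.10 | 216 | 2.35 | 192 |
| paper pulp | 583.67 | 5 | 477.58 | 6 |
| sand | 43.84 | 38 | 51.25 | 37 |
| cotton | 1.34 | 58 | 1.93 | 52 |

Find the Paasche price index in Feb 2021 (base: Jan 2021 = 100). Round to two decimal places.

96.09

Paasche price index uses current-period quantities as weights.
ΣP(Feb 2021)·Q(Feb 2021) = 6.43×137 + 2.35×192 + 477.58×6 + 51.25×37 + 1.93×52 = 880.91 + 451.2 + 2865.48 + 1896.25 + 100.36 = 6194.2
ΣP(Jan 2021)·Q(Feb 2021) = 6.20×137 + 2.10×192 + 583.67×6 + 43.84×37 + 1.34×52 = 849.4 + 403.2 + 3502.02 + 1622.08 + 69.68 = 6446.38
Index = 6194.2 / 6446.38 × 100 = 96.0880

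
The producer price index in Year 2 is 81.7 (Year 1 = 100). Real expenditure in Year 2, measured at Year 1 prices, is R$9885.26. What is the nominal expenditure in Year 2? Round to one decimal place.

8076.3

Nominal = Real × (Index/100) = 9885.26 × (81.7/100)
        = 9885.26 × 0.817 = 8076.2574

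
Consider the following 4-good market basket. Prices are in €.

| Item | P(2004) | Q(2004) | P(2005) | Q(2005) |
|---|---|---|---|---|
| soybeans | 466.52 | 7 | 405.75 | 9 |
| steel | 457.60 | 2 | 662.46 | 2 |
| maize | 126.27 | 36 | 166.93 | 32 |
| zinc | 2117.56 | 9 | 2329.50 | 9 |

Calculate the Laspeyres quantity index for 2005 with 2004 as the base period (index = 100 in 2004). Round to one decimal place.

Laspeyres quantity index uses base-period prices as weights.
ΣP(2004)·Q(2005) = 466.52×9 + 457.60×2 + 126.27×32 + 2117.56×9 = 4198.68 + 915.2 + 4040.64 + 19058.04 = 28212.56
ΣP(2004)·Q(2004) = 466.52×7 + 457.60×2 + 126.27×36 + 2117.56×9 = 3265.64 + 915.2 + 4545.72 + 19058.04 = 27784.6
Index = 28212.56 / 27784.6 × 100 = 101.5403

101.5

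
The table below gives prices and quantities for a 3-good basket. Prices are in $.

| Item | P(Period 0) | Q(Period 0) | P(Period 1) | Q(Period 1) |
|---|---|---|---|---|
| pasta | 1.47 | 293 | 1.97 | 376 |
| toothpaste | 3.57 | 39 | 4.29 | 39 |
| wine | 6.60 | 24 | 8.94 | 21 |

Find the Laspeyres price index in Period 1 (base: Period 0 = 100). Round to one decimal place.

131.7

Laspeyres price index uses base-period quantities as weights.
ΣP(Period 1)·Q(Period 0) = 1.97×293 + 4.29×39 + 8.94×24 = 577.21 + 167.31 + 214.56 = 959.08
ΣP(Period 0)·Q(Period 0) = 1.47×293 + 3.57×39 + 6.60×24 = 430.71 + 139.23 + 158.4 = 728.34
Index = 959.08 / 728.34 × 100 = 131.6803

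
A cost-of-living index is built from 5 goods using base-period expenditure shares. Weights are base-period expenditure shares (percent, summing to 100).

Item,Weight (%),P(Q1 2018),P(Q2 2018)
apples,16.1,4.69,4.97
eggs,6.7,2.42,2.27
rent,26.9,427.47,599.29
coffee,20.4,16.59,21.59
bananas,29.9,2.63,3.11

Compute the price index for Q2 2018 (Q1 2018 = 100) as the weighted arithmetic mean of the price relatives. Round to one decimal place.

apples: 16.1 × (4.97/4.69) = 16.1 × 1.059701 = 17.0612
eggs: 6.7 × (2.27/2.42) = 6.7 × 0.938017 = 6.2847
rent: 26.9 × (599.29/427.47) = 26.9 × 1.401946 = 37.7124
coffee: 20.4 × (21.59/16.59) = 20.4 × 1.301386 = 26.5483
bananas: 29.9 × (3.11/2.63) = 29.9 × 1.182510 = 35.3570
Index = Σ wᵢ·(p₁ᵢ/p₀ᵢ) = 17.0612 + 6.2847 + 37.7124 + 26.5483 + 35.3570 = 122.9636

123.0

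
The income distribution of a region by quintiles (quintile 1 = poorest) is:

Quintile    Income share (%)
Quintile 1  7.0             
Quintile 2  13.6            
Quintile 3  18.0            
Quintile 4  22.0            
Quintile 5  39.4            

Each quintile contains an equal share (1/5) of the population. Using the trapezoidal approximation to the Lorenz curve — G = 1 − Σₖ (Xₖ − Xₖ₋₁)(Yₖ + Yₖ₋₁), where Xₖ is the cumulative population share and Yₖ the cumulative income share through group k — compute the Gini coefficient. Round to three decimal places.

0.293

Cumulative income shares Yₖ: 0.0700, 0.2060, 0.3860, 0.6060, 1.0000
Σ (Xₖ−Xₖ₋₁)(Yₖ+Yₖ₋₁) = (1/5)(0.0700+0.0000) + (1/5)(0.2060+0.0700) + (1/5)(0.3860+0.2060) + (1/5)(0.6060+0.3860) + (1/5)(1.0000+0.6060)
  = 0.0140 + 0.0552 + 0.1184 + 0.1984 + 0.3212 = 0.7072
G = 1 − 0.7072 = 0.2928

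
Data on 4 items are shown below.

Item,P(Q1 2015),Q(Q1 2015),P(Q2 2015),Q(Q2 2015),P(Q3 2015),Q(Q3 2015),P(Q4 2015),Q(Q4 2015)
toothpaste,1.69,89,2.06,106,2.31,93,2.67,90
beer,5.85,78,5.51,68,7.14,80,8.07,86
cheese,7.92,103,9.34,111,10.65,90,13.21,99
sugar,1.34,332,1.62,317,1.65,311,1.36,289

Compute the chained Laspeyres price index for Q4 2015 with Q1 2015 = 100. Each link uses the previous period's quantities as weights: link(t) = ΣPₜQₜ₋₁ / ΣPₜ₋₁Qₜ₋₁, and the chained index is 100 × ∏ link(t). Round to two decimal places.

Link Q1 2015→Q2 2015:
ΣP(Q2 2015)Q(Q1 2015) = 2.06×89 + 5.51×78 + 9.34×103 + 1.62×332 = 183.34 + 429.78 + 962.02 + 537.84 = 2112.98
ΣP(Q1 2015)Q(Q1 2015) = 1.69×89 + 5.85×78 + 7.92×103 + 1.34×332 = 150.41 + 456.3 + 815.76 + 444.88 = 1867.35
link = 2112.98/1867.35 = 1.131539
Link Q2 2015→Q3 2015:
ΣP(Q3 2015)Q(Q2 2015) = 2.31×106 + 7.14×68 + 10.65×111 + 1.65×317 = 244.86 + 485.52 + 1182.15 + 523.05 = 2435.58
ΣP(Q2 2015)Q(Q2 2015) = 2.06×106 + 5.51×68 + 9.34×111 + 1.62×317 = 218.36 + 374.68 + 1036.74 + 513.54 = 2143.32
link = 2435.58/2143.32 = 1.136359
Link Q3 2015→Q4 2015:
ΣP(Q4 2015)Q(Q3 2015) = 2.67×93 + 8.07×80 + 13.21×90 + 1.36×311 = 248.31 + 645.6 + 1188.9 + 422.96 = 2505.77
ΣP(Q3 2015)Q(Q3 2015) = 2.31×93 + 7.14×80 + 10.65×90 + 1.65×311 = 214.83 + 571.2 + 958.5 + 513.15 = 2257.68
link = 2505.77/2257.68 = 1.109887
Chained index = 100 × 1.131539 × 1.136359 × 1.109887 = 142.7131

142.71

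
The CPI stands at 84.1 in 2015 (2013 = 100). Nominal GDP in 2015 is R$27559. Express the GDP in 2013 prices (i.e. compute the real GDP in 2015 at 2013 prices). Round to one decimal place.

Real = Nominal ÷ (Index/100) = 27559 ÷ (84.1/100)
     = 27559 ÷ 0.841 = 32769.3222

32769.3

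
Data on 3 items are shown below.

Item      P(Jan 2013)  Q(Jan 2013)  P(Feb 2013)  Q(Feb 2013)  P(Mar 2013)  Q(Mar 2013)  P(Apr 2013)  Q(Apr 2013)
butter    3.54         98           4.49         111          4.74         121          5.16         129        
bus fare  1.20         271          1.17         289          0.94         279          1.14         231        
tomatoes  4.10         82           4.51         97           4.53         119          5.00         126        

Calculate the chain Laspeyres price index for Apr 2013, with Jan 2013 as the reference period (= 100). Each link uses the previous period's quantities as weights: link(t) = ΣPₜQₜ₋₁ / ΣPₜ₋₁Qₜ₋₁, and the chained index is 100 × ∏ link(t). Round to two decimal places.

121.37

Link Jan 2013→Feb 2013:
ΣP(Feb 2013)Q(Jan 2013) = 4.49×98 + 1.17×271 + 4.51×82 = 440.02 + 317.07 + 369.82 = 1126.91
ΣP(Jan 2013)Q(Jan 2013) = 3.54×98 + 1.20×271 + 4.10×82 = 346.92 + 325.2 + 336.2 = 1008.32
link = 1126.91/1008.32 = 1.117611
Link Feb 2013→Mar 2013:
ΣP(Mar 2013)Q(Feb 2013) = 4.74×111 + 0.94×289 + 4.53×97 = 526.14 + 271.66 + 439.41 = 1237.21
ΣP(Feb 2013)Q(Feb 2013) = 4.49×111 + 1.17×289 + 4.51×97 = 498.39 + 338.13 + 437.47 = 1273.99
link = 1237.21/1273.99 = 0.971130
Link Mar 2013→Apr 2013:
ΣP(Apr 2013)Q(Mar 2013) = 5.16×121 + 1.14×279 + 5.00×119 = 624.36 + 318.06 + 595 = 1537.42
ΣP(Mar 2013)Q(Mar 2013) = 4.74×121 + 0.94×279 + 4.53×119 = 573.54 + 262.26 + 539.07 = 1374.87
link = 1537.42/1374.87 = 1.118229
Chained index = 100 × 1.117611 × 0.971130 × 1.118229 = 121.3666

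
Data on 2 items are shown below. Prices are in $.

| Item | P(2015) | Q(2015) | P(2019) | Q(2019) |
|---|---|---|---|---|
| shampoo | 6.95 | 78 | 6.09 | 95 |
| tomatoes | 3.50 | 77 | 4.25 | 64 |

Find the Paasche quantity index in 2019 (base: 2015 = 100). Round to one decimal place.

Paasche quantity index uses current-period prices as weights.
ΣP(2019)·Q(2019) = 6.09×95 + 4.25×64 = 578.55 + 272 = 850.55
ΣP(2019)·Q(2015) = 6.09×78 + 4.25×77 = 475.02 + 327.25 = 802.27
Index = 850.55 / 802.27 × 100 = 106.0179

106.0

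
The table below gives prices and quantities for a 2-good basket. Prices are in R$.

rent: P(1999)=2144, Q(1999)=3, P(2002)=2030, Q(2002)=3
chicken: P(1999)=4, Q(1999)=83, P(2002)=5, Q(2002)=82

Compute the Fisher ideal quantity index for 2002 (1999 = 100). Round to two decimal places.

Laspeyres component (base-period weights):
ΣP(1999)Q(2002) = 2144×3 + 4×82 = 6432 + 328 = 6760
ΣP(1999)Q(1999) = 2144×3 + 4×83 = 6432 + 332 = 6764
L = 6760 / 6764 × 100 = 99.9409
Paasche component (current-period weights):
ΣP(2002)Q(2002) = 2030×3 + 5×82 = 6090 + 410 = 6500
ΣP(2002)Q(1999) = 2030×3 + 5×83 = 6090 + 415 = 6505
P = 6500 / 6505 × 100 = 99.9231
Fisher = √(L × P) = √(99.9409 × 99.9231) = 99.9320

99.93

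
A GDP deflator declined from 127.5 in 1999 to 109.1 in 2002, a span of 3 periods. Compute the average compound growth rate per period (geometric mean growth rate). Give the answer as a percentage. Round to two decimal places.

Growth factor = (109.1/127.5)^(1/3) = (0.855686)^(1/3) = 0.949376
Growth rate = 0.949376 − 1 = -0.050624 = -5.0624%

-5.06%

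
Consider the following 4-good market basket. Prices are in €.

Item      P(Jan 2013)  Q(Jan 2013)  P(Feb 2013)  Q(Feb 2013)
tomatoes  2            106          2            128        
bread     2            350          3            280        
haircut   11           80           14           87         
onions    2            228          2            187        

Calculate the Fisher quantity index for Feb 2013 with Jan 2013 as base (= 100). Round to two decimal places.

95.11

Laspeyres component (base-period weights):
ΣP(Jan 2013)Q(Feb 2013) = 2×128 + 2×280 + 11×87 + 2×187 = 256 + 560 + 957 + 374 = 2147
ΣP(Jan 2013)Q(Jan 2013) = 2×106 + 2×350 + 11×80 + 2×228 = 212 + 700 + 880 + 456 = 2248
L = 2147 / 2248 × 100 = 95.5071
Paasche component (current-period weights):
ΣP(Feb 2013)Q(Feb 2013) = 2×128 + 3×280 + 14×87 + 2×187 = 256 + 840 + 1218 + 374 = 2688
ΣP(Feb 2013)Q(Jan 2013) = 2×106 + 3×350 + 14×80 + 2×228 = 212 + 1050 + 1120 + 456 = 2838
P = 2688 / 2838 × 100 = 94.7146
Fisher = √(L × P) = √(95.5071 × 94.7146) = 95.1100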